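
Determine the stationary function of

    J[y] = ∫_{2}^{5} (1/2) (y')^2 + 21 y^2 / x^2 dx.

The Lagrangian is L = (1/2) (y')^2 + 21 y^2 / x^2.
Compute ∂L/∂y = 42y/x^2, ∂L/∂y' = y'.
The Euler-Lagrange equation d/dx(∂L/∂y') − ∂L/∂y = 0 reduces to
    y'' − 42/x^2 · y = 0  (x > 0).
Its general solution is
    y(x) = A x^7 + B x^(-6),
with A, B fixed by the endpoint conditions.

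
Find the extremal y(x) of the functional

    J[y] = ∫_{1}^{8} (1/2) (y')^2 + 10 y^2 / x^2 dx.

The Lagrangian is L = (1/2) (y')^2 + 10 y^2 / x^2.
Compute ∂L/∂y = 20y/x^2, ∂L/∂y' = y'.
The Euler-Lagrange equation d/dx(∂L/∂y') − ∂L/∂y = 0 reduces to
    y'' − 20/x^2 · y = 0  (x > 0).
Its general solution is
    y(x) = A x^5 + B x^(-4),
with A, B fixed by the endpoint conditions.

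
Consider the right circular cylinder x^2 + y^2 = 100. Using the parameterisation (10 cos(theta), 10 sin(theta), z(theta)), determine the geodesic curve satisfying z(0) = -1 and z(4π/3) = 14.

Parameterise the cylinder of radius R = 10 as
    r(θ) = (10 cos θ, 10 sin θ, z(θ)).
The arc-length element is
    ds = sqrt(100 + (dz/dθ)^2) dθ,
so the Lagrangian is L = sqrt(100 + z'^2).
L depends on z' only, not on z or θ, so ∂L/∂z = 0 and
    ∂L/∂z' = z' / sqrt(100 + z'^2).
The Euler-Lagrange equation gives
    d/dθ( z' / sqrt(100 + z'^2) ) = 0,
so z' is constant. Integrating once:
    z(θ) = a θ + b,
a helix on the cylinder (a straight line when the cylinder is unrolled). The constants a, b are determined by the endpoint conditions.
With endpoint conditions z(0) = -1 and z(4π/3) = 14: from z(0) = b we get b = -1, and a·4π/3 + -1 = 14 gives a = 45/(4π), so
    z(θ) = (45/(4π)) θ − 1.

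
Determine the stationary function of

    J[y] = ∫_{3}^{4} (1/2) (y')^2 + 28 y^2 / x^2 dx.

The Lagrangian is L = (1/2) (y')^2 + 28 y^2 / x^2.
Compute ∂L/∂y = 56y/x^2, ∂L/∂y' = y'.
The Euler-Lagrange equation d/dx(∂L/∂y') − ∂L/∂y = 0 reduces to
    y'' − 56/x^2 · y = 0  (x > 0).
Its general solution is
    y(x) = A x^8 + B x^(-7),
with A, B fixed by the endpoint conditions.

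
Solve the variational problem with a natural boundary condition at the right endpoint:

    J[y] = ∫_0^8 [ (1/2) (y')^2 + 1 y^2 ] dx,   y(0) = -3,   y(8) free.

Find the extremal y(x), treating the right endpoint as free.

The Lagrangian L = (1/2) (y')^2 + 1 y^2 gives
    ∂L/∂y = 2 y,   ∂L/∂y' = y'.
Euler-Lagrange: y'' − 2 y = 0.
With k = sqrt(2), the general solution is
    y(x) = A cosh(sqrt(2) x) + B sinh(sqrt(2) x).
Fixed left endpoint y(0) = -3 ⇒ A = -3.
The right endpoint x = 8 is free, so the natural (transversality) condition is ∂L/∂y' |_{x=8} = 0, i.e. y'(8) = 0.
Compute y'(x) = A k sinh(k x) + B k cosh(k x), so
    y'(8) = A k sinh(k·8) + B k cosh(k·8) = 0
    ⇒ B = −A tanh(k·8) = 3 tanh(sqrt(2)·8).
Therefore the extremal is
    y(x) = −3 cosh(sqrt(2) x) + 3 tanh(sqrt(2)·8) sinh(sqrt(2) x).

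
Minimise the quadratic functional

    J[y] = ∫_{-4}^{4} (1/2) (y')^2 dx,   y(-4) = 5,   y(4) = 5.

The Lagrangian is L = (1/2) (y')^2.
Compute ∂L/∂y = 0, ∂L/∂y' = y'.
The Euler-Lagrange equation d/dx(∂L/∂y') − ∂L/∂y = 0 reduces to
    y'' = 0.
Its general solution is
    y(x) = A x + B,
with A, B fixed by the endpoint conditions.
Applying the endpoint conditions y(-4) = 5 and y(4) = 5: solve A·-4 + B = 5 and A·4 + B = 5. Subtracting gives A(4 − -4) = 5 − 5, so A = 0, and B = 5 − A·-4 = 5. Therefore
    y(x) = 5.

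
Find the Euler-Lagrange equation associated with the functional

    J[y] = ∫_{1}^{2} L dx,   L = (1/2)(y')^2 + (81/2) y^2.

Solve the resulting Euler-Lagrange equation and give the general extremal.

The Lagrangian is L = (1/2)(y')^2 + (81/2) y^2.
∂L/∂y = 81y.
∂L/∂y' = y'.
The Euler-Lagrange equation d/dx(∂L/∂y') − ∂L/∂y = 0 becomes:
    y'' - 81 y = 0
General solution: y(x) = A e^(9x) + B e^(-9x), where A and B are arbitrary constants fixed by the endpoint conditions.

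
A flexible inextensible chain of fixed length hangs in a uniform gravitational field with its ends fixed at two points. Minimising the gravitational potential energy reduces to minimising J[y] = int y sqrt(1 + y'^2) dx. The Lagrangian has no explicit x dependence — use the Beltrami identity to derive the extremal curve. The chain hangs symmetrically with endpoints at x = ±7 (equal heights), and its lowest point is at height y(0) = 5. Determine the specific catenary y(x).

The Lagrangian L(y, y') = y sqrt(1 + y'^2) has no explicit x dependence, so the Beltrami identity applies:
    L − y' ∂L/∂y' = C.
Compute ∂L/∂y' = y · y' / sqrt(1 + y'^2). Then
    L − y' ∂L/∂y'
    = y sqrt(1 + y'^2) − y · y'^2 / sqrt(1 + y'^2)
    = y (1 + y'^2 − y'^2) / sqrt(1 + y'^2)
    = y / sqrt(1 + y'^2) = C.
Squaring gives y^2 = C^2 (1 + y'^2), i.e.
    y'^2 = y^2 / C^2 − 1.
Separating variables,
    dy / sqrt(y^2 − C^2) = dx / C,
and integrating gives arccosh(y / C) = (x − a)/C, so
    y(x) = C cosh((x − a)/C),
the catenary. The constants C and a are fixed by the two endpoint conditions (and, for the hanging-chain problem, the length constraint selects C).
Now fit the given data. The endpoints x = ±7 are symmetric at equal height, so the catenary is even about its minimum: a = 0 and y(x) = C cosh(x/C). The lowest point is y(0) = C cosh(0) = C, and we are told y(0) = 5, so C = 5. Therefore
    y(x) = 5 cosh(x/5),
and at the endpoints
    y(±7) = 5 cosh(7/5).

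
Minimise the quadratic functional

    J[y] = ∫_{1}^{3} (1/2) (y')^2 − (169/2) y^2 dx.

The Lagrangian is L = (1/2) (y')^2 − (169/2) y^2.
Compute ∂L/∂y = -169y, ∂L/∂y' = y'.
The Euler-Lagrange equation d/dx(∂L/∂y') − ∂L/∂y = 0 reduces to
    y'' + 169 y = 0.
Its general solution is
    y(x) = A sin(13x) + B cos(13x),
with A, B fixed by the endpoint conditions.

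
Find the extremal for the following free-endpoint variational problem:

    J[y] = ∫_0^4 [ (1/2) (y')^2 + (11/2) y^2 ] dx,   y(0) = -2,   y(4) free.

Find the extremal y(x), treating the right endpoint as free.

The Lagrangian L = (1/2) (y')^2 + (11/2) y^2 gives
    ∂L/∂y = 11 y,   ∂L/∂y' = y'.
Euler-Lagrange: y'' − 11 y = 0.
With k = sqrt(11), the general solution is
    y(x) = A cosh(sqrt(11) x) + B sinh(sqrt(11) x).
Fixed left endpoint y(0) = -2 ⇒ A = -2.
The right endpoint x = 4 is free, so the natural (transversality) condition is ∂L/∂y' |_{x=4} = 0, i.e. y'(4) = 0.
Compute y'(x) = A k sinh(k x) + B k cosh(k x), so
    y'(4) = A k sinh(k·4) + B k cosh(k·4) = 0
    ⇒ B = −A tanh(k·4) = 2 tanh(sqrt(11)·4).
Therefore the extremal is
    y(x) = −2 cosh(sqrt(11) x) + 2 tanh(sqrt(11)·4) sinh(sqrt(11) x).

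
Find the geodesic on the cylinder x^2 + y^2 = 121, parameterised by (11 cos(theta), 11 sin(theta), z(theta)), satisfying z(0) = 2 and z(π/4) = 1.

Parameterise the cylinder of radius R = 11 as
    r(θ) = (11 cos θ, 11 sin θ, z(θ)).
The arc-length element is
    ds = sqrt(121 + (dz/dθ)^2) dθ,
so the Lagrangian is L = sqrt(121 + z'^2).
L depends on z' only, not on z or θ, so ∂L/∂z = 0 and
    ∂L/∂z' = z' / sqrt(121 + z'^2).
The Euler-Lagrange equation gives
    d/dθ( z' / sqrt(121 + z'^2) ) = 0,
so z' is constant. Integrating once:
    z(θ) = a θ + b,
a helix on the cylinder (a straight line when the cylinder is unrolled). The constants a, b are determined by the endpoint conditions.
With endpoint conditions z(0) = 2 and z(π/4) = 1: from z(0) = b we get b = 2, and a·π/4 + 2 = 1 gives a = -4/π, so
    z(θ) = (-4/π) θ + 2.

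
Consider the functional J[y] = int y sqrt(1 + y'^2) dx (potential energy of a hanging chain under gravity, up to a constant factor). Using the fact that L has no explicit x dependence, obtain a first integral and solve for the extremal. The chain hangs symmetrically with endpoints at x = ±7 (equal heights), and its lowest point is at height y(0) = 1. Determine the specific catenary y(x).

The Lagrangian L(y, y') = y sqrt(1 + y'^2) has no explicit x dependence, so the Beltrami identity applies:
    L − y' ∂L/∂y' = C.
Compute ∂L/∂y' = y · y' / sqrt(1 + y'^2). Then
    L − y' ∂L/∂y'
    = y sqrt(1 + y'^2) − y · y'^2 / sqrt(1 + y'^2)
    = y (1 + y'^2 − y'^2) / sqrt(1 + y'^2)
    = y / sqrt(1 + y'^2) = C.
Squaring gives y^2 = C^2 (1 + y'^2), i.e.
    y'^2 = y^2 / C^2 − 1.
Separating variables,
    dy / sqrt(y^2 − C^2) = dx / C,
and integrating gives arccosh(y / C) = (x − a)/C, so
    y(x) = C cosh((x − a)/C),
the catenary. The constants C and a are fixed by the two endpoint conditions (and, for the hanging-chain problem, the length constraint selects C).
Now fit the given data. The endpoints x = ±7 are symmetric at equal height, so the catenary is even about its minimum: a = 0 and y(x) = C cosh(x/C). The lowest point is y(0) = C cosh(0) = C, and we are told y(0) = 1, so C = 1. Therefore
    y(x) = cosh(x),
and at the endpoints
    y(±7) = cosh(7).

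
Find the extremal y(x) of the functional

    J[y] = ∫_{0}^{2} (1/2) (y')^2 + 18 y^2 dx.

The Lagrangian is L = (1/2) (y')^2 + 18 y^2.
Compute ∂L/∂y = 36y, ∂L/∂y' = y'.
The Euler-Lagrange equation d/dx(∂L/∂y') − ∂L/∂y = 0 reduces to
    y'' − 36 y = 0.
Its general solution is
    y(x) = A e^(6x) + B e^(−6x),
with A, B fixed by the endpoint conditions.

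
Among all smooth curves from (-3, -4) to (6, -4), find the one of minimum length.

Arc-length functional: J[y] = ∫ sqrt(1 + (y')^2) dx.
Lagrangian L = sqrt(1 + (y')^2) has no explicit y dependence, so ∂L/∂y = 0 and the Euler-Lagrange equation gives
    d/dx( y' / sqrt(1 + (y')^2) ) = 0  ⇒  y' / sqrt(1 + (y')^2) = const.
Hence y' is constant, so y(x) is affine.
Fitting the endpoints (-3, -4) and (6, -4):
    slope m = ((-4) − (-4)) / (6 − (-3)) = 0,
    intercept c = (-4) − m·(-3) = -4.
Extremal: y(x) = -4.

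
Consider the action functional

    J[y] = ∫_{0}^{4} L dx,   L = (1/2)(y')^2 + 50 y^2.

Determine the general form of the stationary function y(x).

The Lagrangian is L = (1/2)(y')^2 + 50 y^2.
∂L/∂y = 100y.
∂L/∂y' = y'.
The Euler-Lagrange equation d/dx(∂L/∂y') − ∂L/∂y = 0 becomes:
    y'' - 100 y = 0
General solution: y(x) = A e^(10x) + B e^(-10x), where A and B are arbitrary constants fixed by the endpoint conditions.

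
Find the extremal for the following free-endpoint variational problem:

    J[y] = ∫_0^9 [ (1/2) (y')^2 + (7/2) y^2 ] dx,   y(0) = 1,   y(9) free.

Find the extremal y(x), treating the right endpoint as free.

The Lagrangian L = (1/2) (y')^2 + (7/2) y^2 gives
    ∂L/∂y = 7 y,   ∂L/∂y' = y'.
Euler-Lagrange: y'' − 7 y = 0.
With k = sqrt(7), the general solution is
    y(x) = A cosh(sqrt(7) x) + B sinh(sqrt(7) x).
Fixed left endpoint y(0) = 1 ⇒ A = 1.
The right endpoint x = 9 is free, so the natural (transversality) condition is ∂L/∂y' |_{x=9} = 0, i.e. y'(9) = 0.
Compute y'(x) = A k sinh(k x) + B k cosh(k x), so
    y'(9) = A k sinh(k·9) + B k cosh(k·9) = 0
    ⇒ B = −A tanh(k·9) = − tanh(sqrt(7)·9).
Therefore the extremal is
    y(x) = cosh(sqrt(7) x) − tanh(sqrt(7)·9) sinh(sqrt(7) x).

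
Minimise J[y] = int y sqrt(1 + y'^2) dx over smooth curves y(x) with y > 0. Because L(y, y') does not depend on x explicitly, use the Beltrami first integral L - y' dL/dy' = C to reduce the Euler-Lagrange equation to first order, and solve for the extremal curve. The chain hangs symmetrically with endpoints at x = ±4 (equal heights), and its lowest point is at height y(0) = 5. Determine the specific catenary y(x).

The Lagrangian L(y, y') = y sqrt(1 + y'^2) has no explicit x dependence, so the Beltrami identity applies:
    L − y' ∂L/∂y' = C.
Compute ∂L/∂y' = y · y' / sqrt(1 + y'^2). Then
    L − y' ∂L/∂y'
    = y sqrt(1 + y'^2) − y · y'^2 / sqrt(1 + y'^2)
    = y (1 + y'^2 − y'^2) / sqrt(1 + y'^2)
    = y / sqrt(1 + y'^2) = C.
Squaring gives y^2 = C^2 (1 + y'^2), i.e.
    y'^2 = y^2 / C^2 − 1.
Separating variables,
    dy / sqrt(y^2 − C^2) = dx / C,
and integrating gives arccosh(y / C) = (x − a)/C, so
    y(x) = C cosh((x − a)/C),
the catenary. The constants C and a are fixed by the two endpoint conditions (and, for the hanging-chain problem, the length constraint selects C).
Now fit the given data. The endpoints x = ±4 are symmetric at equal height, so the catenary is even about its minimum: a = 0 and y(x) = C cosh(x/C). The lowest point is y(0) = C cosh(0) = C, and we are told y(0) = 5, so C = 5. Therefore
    y(x) = 5 cosh(x/5),
and at the endpoints
    y(±4) = 5 cosh(4/5).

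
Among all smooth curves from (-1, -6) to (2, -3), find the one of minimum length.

Arc-length functional: J[y] = ∫ sqrt(1 + (y')^2) dx.
Lagrangian L = sqrt(1 + (y')^2) has no explicit y dependence, so ∂L/∂y = 0 and the Euler-Lagrange equation gives
    d/dx( y' / sqrt(1 + (y')^2) ) = 0  ⇒  y' / sqrt(1 + (y')^2) = const.
Hence y' is constant, so y(x) is affine.
Fitting the endpoints (-1, -6) and (2, -3):
    slope m = ((-3) − (-6)) / (2 − (-1)) = 1,
    intercept c = (-6) − m·(-1) = -5.
Extremal: y(x) = x - 5.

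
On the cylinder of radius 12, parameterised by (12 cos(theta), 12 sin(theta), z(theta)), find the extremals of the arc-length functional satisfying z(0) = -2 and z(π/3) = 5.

Parameterise the cylinder of radius R = 12 as
    r(θ) = (12 cos θ, 12 sin θ, z(θ)).
The arc-length element is
    ds = sqrt(144 + (dz/dθ)^2) dθ,
so the Lagrangian is L = sqrt(144 + z'^2).
L depends on z' only, not on z or θ, so ∂L/∂z = 0 and
    ∂L/∂z' = z' / sqrt(144 + z'^2).
The Euler-Lagrange equation gives
    d/dθ( z' / sqrt(144 + z'^2) ) = 0,
so z' is constant. Integrating once:
    z(θ) = a θ + b,
a helix on the cylinder (a straight line when the cylinder is unrolled). The constants a, b are determined by the endpoint conditions.
With endpoint conditions z(0) = -2 and z(π/3) = 5: from z(0) = b we get b = -2, and a·π/3 + -2 = 5 gives a = 21/π, so
    z(θ) = (21/π) θ − 2.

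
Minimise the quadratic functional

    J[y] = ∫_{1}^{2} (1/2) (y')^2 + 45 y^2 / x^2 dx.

The Lagrangian is L = (1/2) (y')^2 + 45 y^2 / x^2.
Compute ∂L/∂y = 90y/x^2, ∂L/∂y' = y'.
The Euler-Lagrange equation d/dx(∂L/∂y') − ∂L/∂y = 0 reduces to
    y'' − 90/x^2 · y = 0  (x > 0).
Its general solution is
    y(x) = A x^10 + B x^(-9),
with A, B fixed by the endpoint conditions.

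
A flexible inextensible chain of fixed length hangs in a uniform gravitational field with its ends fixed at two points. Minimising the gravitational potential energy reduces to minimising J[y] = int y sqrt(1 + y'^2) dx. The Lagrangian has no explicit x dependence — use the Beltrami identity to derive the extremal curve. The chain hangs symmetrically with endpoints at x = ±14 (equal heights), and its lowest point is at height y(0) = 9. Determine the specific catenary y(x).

The Lagrangian L(y, y') = y sqrt(1 + y'^2) has no explicit x dependence, so the Beltrami identity applies:
    L − y' ∂L/∂y' = C.
Compute ∂L/∂y' = y · y' / sqrt(1 + y'^2). Then
    L − y' ∂L/∂y'
    = y sqrt(1 + y'^2) − y · y'^2 / sqrt(1 + y'^2)
    = y (1 + y'^2 − y'^2) / sqrt(1 + y'^2)
    = y / sqrt(1 + y'^2) = C.
Squaring gives y^2 = C^2 (1 + y'^2), i.e.
    y'^2 = y^2 / C^2 − 1.
Separating variables,
    dy / sqrt(y^2 − C^2) = dx / C,
and integrating gives arccosh(y / C) = (x − a)/C, so
    y(x) = C cosh((x − a)/C),
the catenary. The constants C and a are fixed by the two endpoint conditions (and, for the hanging-chain problem, the length constraint selects C).
Now fit the given data. The endpoints x = ±14 are symmetric at equal height, so the catenary is even about its minimum: a = 0 and y(x) = C cosh(x/C). The lowest point is y(0) = C cosh(0) = C, and we are told y(0) = 9, so C = 9. Therefore
    y(x) = 9 cosh(x/9),
and at the endpoints
    y(±14) = 9 cosh(14/9).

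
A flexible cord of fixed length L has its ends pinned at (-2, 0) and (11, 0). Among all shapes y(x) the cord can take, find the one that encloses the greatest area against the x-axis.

Set up the augmented Lagrangian using a multiplier λ for the length constraint:
    F(y, y') = y − λ sqrt(1 + y'^2).
F has no explicit x dependence, so the Beltrami identity yields a first integral
    F − y' ∂F/∂y' = C.
Compute ∂F/∂y' = −λ y' / sqrt(1 + y'^2). Then
    y − λ sqrt(1 + y'^2) + λ y'^2 / sqrt(1 + y'^2) = C
    ⇒  y − λ / sqrt(1 + y'^2) = C.
Solving for y' and integrating gives
    (x − a)^2 + (y − b)^2 = λ^2,
a circular arc of radius λ. The constants a, b are determined by the endpoint conditions y(-2) = y(11) = 0, and λ is fixed implicitly by the length constraint
    ∫_{-2}^{11} sqrt(1 + y'^2) dx = L.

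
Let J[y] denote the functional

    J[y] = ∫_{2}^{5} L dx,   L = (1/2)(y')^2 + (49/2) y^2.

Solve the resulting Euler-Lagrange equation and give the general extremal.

The Lagrangian is L = (1/2)(y')^2 + (49/2) y^2.
∂L/∂y = 49y.
∂L/∂y' = y'.
The Euler-Lagrange equation d/dx(∂L/∂y') − ∂L/∂y = 0 becomes:
    y'' - 49 y = 0
General solution: y(x) = A e^(7x) + B e^(-7x), where A and B are arbitrary constants fixed by the endpoint conditions.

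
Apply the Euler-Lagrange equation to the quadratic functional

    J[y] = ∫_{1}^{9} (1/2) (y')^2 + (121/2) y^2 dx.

The Lagrangian is L = (1/2) (y')^2 + (121/2) y^2.
Compute ∂L/∂y = 121y, ∂L/∂y' = y'.
The Euler-Lagrange equation d/dx(∂L/∂y') − ∂L/∂y = 0 reduces to
    y'' − 121 y = 0.
Its general solution is
    y(x) = A e^(11x) + B e^(−11x),
with A, B fixed by the endpoint conditions.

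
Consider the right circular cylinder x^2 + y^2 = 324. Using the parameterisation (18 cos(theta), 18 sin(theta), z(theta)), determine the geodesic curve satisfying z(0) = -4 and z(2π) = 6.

Parameterise the cylinder of radius R = 18 as
    r(θ) = (18 cos θ, 18 sin θ, z(θ)).
The arc-length element is
    ds = sqrt(324 + (dz/dθ)^2) dθ,
so the Lagrangian is L = sqrt(324 + z'^2).
L depends on z' only, not on z or θ, so ∂L/∂z = 0 and
    ∂L/∂z' = z' / sqrt(324 + z'^2).
The Euler-Lagrange equation gives
    d/dθ( z' / sqrt(324 + z'^2) ) = 0,
so z' is constant. Integrating once:
    z(θ) = a θ + b,
a helix on the cylinder (a straight line when the cylinder is unrolled). The constants a, b are determined by the endpoint conditions.
With endpoint conditions z(0) = -4 and z(2π) = 6: from z(0) = b we get b = -4, and a·2π + -4 = 6 gives a = 5/π, so
    z(θ) = (5/π) θ − 4.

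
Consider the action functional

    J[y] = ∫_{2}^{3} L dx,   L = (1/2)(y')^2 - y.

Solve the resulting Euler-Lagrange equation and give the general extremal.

The Lagrangian is L = (1/2)(y')^2 - y.
∂L/∂y = -1.
∂L/∂y' = y'.
The Euler-Lagrange equation d/dx(∂L/∂y') − ∂L/∂y = 0 becomes:
    y'' + 1 = 0
General solution: y(x) = -x^2/2 + A x + B, where A and B are arbitrary constants fixed by the endpoint conditions.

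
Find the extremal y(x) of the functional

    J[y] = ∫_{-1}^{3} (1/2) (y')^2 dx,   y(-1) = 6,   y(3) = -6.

The Lagrangian is L = (1/2) (y')^2.
Compute ∂L/∂y = 0, ∂L/∂y' = y'.
The Euler-Lagrange equation d/dx(∂L/∂y') − ∂L/∂y = 0 reduces to
    y'' = 0.
Its general solution is
    y(x) = A x + B,
with A, B fixed by the endpoint conditions.
Applying the endpoint conditions y(-1) = 6 and y(3) = -6: solve A·-1 + B = 6 and A·3 + B = -6. Subtracting gives A(3 − -1) = -6 − 6, so A = -3, and B = 6 − A·-1 = 3. Therefore
    y(x) = -3 x + 3.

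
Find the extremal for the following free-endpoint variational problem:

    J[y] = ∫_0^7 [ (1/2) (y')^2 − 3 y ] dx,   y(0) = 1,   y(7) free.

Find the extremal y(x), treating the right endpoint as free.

The Lagrangian L = (1/2) (y')^2 − 3 y gives
    ∂L/∂y = −3,   ∂L/∂y' = y'.
Euler-Lagrange: d/dx(y') − (−3) = 0, i.e. y'' + 3 = 0, so
    y(x) = −(3/2) x^2 + C1 x + C2.
Fixed left endpoint y(0) = 1 ⇒ C2 = 1.
The right endpoint x = 7 is free, so the natural (transversality) condition is ∂L/∂y' |_{x=7} = 0, i.e. y'(7) = 0.
Compute y'(x) = −3 x + C1, so y'(7) = −21 + C1 = 0 ⇒ C1 = 21.
Therefore the extremal is
    y(x) = −(3/2) x^2 + 21 x + 1.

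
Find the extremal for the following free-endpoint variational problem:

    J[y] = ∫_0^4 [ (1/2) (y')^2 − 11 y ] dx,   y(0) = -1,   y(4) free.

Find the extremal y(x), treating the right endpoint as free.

The Lagrangian L = (1/2) (y')^2 − 11 y gives
    ∂L/∂y = −11,   ∂L/∂y' = y'.
Euler-Lagrange: d/dx(y') − (−11) = 0, i.e. y'' + 11 = 0, so
    y(x) = −(11/2) x^2 + C1 x + C2.
Fixed left endpoint y(0) = -1 ⇒ C2 = -1.
The right endpoint x = 4 is free, so the natural (transversality) condition is ∂L/∂y' |_{x=4} = 0, i.e. y'(4) = 0.
Compute y'(x) = −11 x + C1, so y'(4) = −44 + C1 = 0 ⇒ C1 = 44.
Therefore the extremal is
    y(x) = −(11/2) x^2 + 44 x − 1.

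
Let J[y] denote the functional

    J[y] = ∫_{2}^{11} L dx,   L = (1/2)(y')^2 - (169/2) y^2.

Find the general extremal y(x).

The Lagrangian is L = (1/2)(y')^2 - (169/2) y^2.
∂L/∂y = -169y.
∂L/∂y' = y'.
The Euler-Lagrange equation d/dx(∂L/∂y') − ∂L/∂y = 0 becomes:
    y'' + 169 y = 0
General solution: y(x) = A sin(13x) + B cos(13x), where A and B are arbitrary constants fixed by the endpoint conditions.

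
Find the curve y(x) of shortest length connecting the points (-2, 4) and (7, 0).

Arc-length functional: J[y] = ∫ sqrt(1 + (y')^2) dx.
Lagrangian L = sqrt(1 + (y')^2) has no explicit y dependence, so ∂L/∂y = 0 and the Euler-Lagrange equation gives
    d/dx( y' / sqrt(1 + (y')^2) ) = 0  ⇒  y' / sqrt(1 + (y')^2) = const.
Hence y' is constant, so y(x) is affine.
Fitting the endpoints (-2, 4) and (7, 0):
    slope m = (0 − 4) / (7 − (-2)) = -4/9,
    intercept c = 4 − m·(-2) = 28/9.
Extremal: y(x) = (-4/9) x + 28/9.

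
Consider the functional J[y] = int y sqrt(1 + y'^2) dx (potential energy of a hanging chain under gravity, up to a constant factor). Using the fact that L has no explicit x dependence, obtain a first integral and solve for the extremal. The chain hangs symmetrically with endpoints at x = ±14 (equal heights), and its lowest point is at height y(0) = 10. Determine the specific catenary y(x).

The Lagrangian L(y, y') = y sqrt(1 + y'^2) has no explicit x dependence, so the Beltrami identity applies:
    L − y' ∂L/∂y' = C.
Compute ∂L/∂y' = y · y' / sqrt(1 + y'^2). Then
    L − y' ∂L/∂y'
    = y sqrt(1 + y'^2) − y · y'^2 / sqrt(1 + y'^2)
    = y (1 + y'^2 − y'^2) / sqrt(1 + y'^2)
    = y / sqrt(1 + y'^2) = C.
Squaring gives y^2 = C^2 (1 + y'^2), i.e.
    y'^2 = y^2 / C^2 − 1.
Separating variables,
    dy / sqrt(y^2 − C^2) = dx / C,
and integrating gives arccosh(y / C) = (x − a)/C, so
    y(x) = C cosh((x − a)/C),
the catenary. The constants C and a are fixed by the two endpoint conditions (and, for the hanging-chain problem, the length constraint selects C).
Now fit the given data. The endpoints x = ±14 are symmetric at equal height, so the catenary is even about its minimum: a = 0 and y(x) = C cosh(x/C). The lowest point is y(0) = C cosh(0) = C, and we are told y(0) = 10, so C = 10. Therefore
    y(x) = 10 cosh(x/10),
and at the endpoints
    y(±14) = 10 cosh(14/10).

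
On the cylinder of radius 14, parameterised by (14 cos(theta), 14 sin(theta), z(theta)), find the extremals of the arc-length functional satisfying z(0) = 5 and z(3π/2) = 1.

Parameterise the cylinder of radius R = 14 as
    r(θ) = (14 cos θ, 14 sin θ, z(θ)).
The arc-length element is
    ds = sqrt(196 + (dz/dθ)^2) dθ,
so the Lagrangian is L = sqrt(196 + z'^2).
L depends on z' only, not on z or θ, so ∂L/∂z = 0 and
    ∂L/∂z' = z' / sqrt(196 + z'^2).
The Euler-Lagrange equation gives
    d/dθ( z' / sqrt(196 + z'^2) ) = 0,
so z' is constant. Integrating once:
    z(θ) = a θ + b,
a helix on the cylinder (a straight line when the cylinder is unrolled). The constants a, b are determined by the endpoint conditions.
With endpoint conditions z(0) = 5 and z(3π/2) = 1: from z(0) = b we get b = 5, and a·3π/2 + 5 = 1 gives a = -8/(3π), so
    z(θ) = (-8/(3π)) θ + 5.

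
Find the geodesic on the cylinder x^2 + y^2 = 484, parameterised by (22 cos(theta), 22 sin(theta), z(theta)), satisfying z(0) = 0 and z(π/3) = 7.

Parameterise the cylinder of radius R = 22 as
    r(θ) = (22 cos θ, 22 sin θ, z(θ)).
The arc-length element is
    ds = sqrt(484 + (dz/dθ)^2) dθ,
so the Lagrangian is L = sqrt(484 + z'^2).
L depends on z' only, not on z or θ, so ∂L/∂z = 0 and
    ∂L/∂z' = z' / sqrt(484 + z'^2).
The Euler-Lagrange equation gives
    d/dθ( z' / sqrt(484 + z'^2) ) = 0,
so z' is constant. Integrating once:
    z(θ) = a θ + b,
a helix on the cylinder (a straight line when the cylinder is unrolled). The constants a, b are determined by the endpoint conditions.
With endpoint conditions z(0) = 0 and z(π/3) = 7: from z(0) = b we get b = 0, and a·π/3 + 0 = 7 gives a = 21/π, so
    z(θ) = (21/π) θ.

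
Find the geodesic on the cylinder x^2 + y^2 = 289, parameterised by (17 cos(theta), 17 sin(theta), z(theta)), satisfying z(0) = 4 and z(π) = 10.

Parameterise the cylinder of radius R = 17 as
    r(θ) = (17 cos θ, 17 sin θ, z(θ)).
The arc-length element is
    ds = sqrt(289 + (dz/dθ)^2) dθ,
so the Lagrangian is L = sqrt(289 + z'^2).
L depends on z' only, not on z or θ, so ∂L/∂z = 0 and
    ∂L/∂z' = z' / sqrt(289 + z'^2).
The Euler-Lagrange equation gives
    d/dθ( z' / sqrt(289 + z'^2) ) = 0,
so z' is constant. Integrating once:
    z(θ) = a θ + b,
a helix on the cylinder (a straight line when the cylinder is unrolled). The constants a, b are determined by the endpoint conditions.
With endpoint conditions z(0) = 4 and z(π) = 10: from z(0) = b we get b = 4, and a·π + 4 = 10 gives a = 6/π, so
    z(θ) = (6/π) θ + 4.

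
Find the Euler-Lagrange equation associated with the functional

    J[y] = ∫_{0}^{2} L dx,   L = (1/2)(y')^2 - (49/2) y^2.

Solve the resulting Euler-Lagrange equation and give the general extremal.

The Lagrangian is L = (1/2)(y')^2 - (49/2) y^2.
∂L/∂y = -49y.
∂L/∂y' = y'.
The Euler-Lagrange equation d/dx(∂L/∂y') − ∂L/∂y = 0 becomes:
    y'' + 49 y = 0
General solution: y(x) = A sin(7x) + B cos(7x), where A and B are arbitrary constants fixed by the endpoint conditions.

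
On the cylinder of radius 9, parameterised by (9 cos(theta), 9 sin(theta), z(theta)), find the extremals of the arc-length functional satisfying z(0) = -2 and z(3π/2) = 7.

Parameterise the cylinder of radius R = 9 as
    r(θ) = (9 cos θ, 9 sin θ, z(θ)).
The arc-length element is
    ds = sqrt(81 + (dz/dθ)^2) dθ,
so the Lagrangian is L = sqrt(81 + z'^2).
L depends on z' only, not on z or θ, so ∂L/∂z = 0 and
    ∂L/∂z' = z' / sqrt(81 + z'^2).
The Euler-Lagrange equation gives
    d/dθ( z' / sqrt(81 + z'^2) ) = 0,
so z' is constant. Integrating once:
    z(θ) = a θ + b,
a helix on the cylinder (a straight line when the cylinder is unrolled). The constants a, b are determined by the endpoint conditions.
With endpoint conditions z(0) = -2 and z(3π/2) = 7: from z(0) = b we get b = -2, and a·3π/2 + -2 = 7 gives a = 6/π, so
    z(θ) = (6/π) θ − 2.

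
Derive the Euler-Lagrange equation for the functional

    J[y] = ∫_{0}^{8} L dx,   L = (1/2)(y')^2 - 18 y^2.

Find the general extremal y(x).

The Lagrangian is L = (1/2)(y')^2 - 18 y^2.
∂L/∂y = -36y.
∂L/∂y' = y'.
The Euler-Lagrange equation d/dx(∂L/∂y') − ∂L/∂y = 0 becomes:
    y'' + 36 y = 0
General solution: y(x) = A sin(6x) + B cos(6x), where A and B are arbitrary constants fixed by the endpoint conditions.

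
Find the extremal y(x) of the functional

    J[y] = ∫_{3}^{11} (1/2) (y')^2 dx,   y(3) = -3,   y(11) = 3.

The Lagrangian is L = (1/2) (y')^2.
Compute ∂L/∂y = 0, ∂L/∂y' = y'.
The Euler-Lagrange equation d/dx(∂L/∂y') − ∂L/∂y = 0 reduces to
    y'' = 0.
Its general solution is
    y(x) = A x + B,
with A, B fixed by the endpoint conditions.
Applying the endpoint conditions y(3) = -3 and y(11) = 3: solve A·3 + B = -3 and A·11 + B = 3. Subtracting gives A(11 − 3) = 3 − -3, so A = 3/4, and B = -3 − A·3 = -21/4. Therefore
    y(x) = (3/4) x - 21/4.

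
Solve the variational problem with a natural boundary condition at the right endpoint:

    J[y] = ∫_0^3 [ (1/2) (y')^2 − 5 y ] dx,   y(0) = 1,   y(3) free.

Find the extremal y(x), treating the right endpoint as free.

The Lagrangian L = (1/2) (y')^2 − 5 y gives
    ∂L/∂y = −5,   ∂L/∂y' = y'.
Euler-Lagrange: d/dx(y') − (−5) = 0, i.e. y'' + 5 = 0, so
    y(x) = −(5/2) x^2 + C1 x + C2.
Fixed left endpoint y(0) = 1 ⇒ C2 = 1.
The right endpoint x = 3 is free, so the natural (transversality) condition is ∂L/∂y' |_{x=3} = 0, i.e. y'(3) = 0.
Compute y'(x) = −5 x + C1, so y'(3) = −15 + C1 = 0 ⇒ C1 = 15.
Therefore the extremal is
    y(x) = −(5/2) x^2 + 15 x + 1.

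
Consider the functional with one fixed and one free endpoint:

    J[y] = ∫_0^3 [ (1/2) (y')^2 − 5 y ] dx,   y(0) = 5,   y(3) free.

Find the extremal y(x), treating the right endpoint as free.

The Lagrangian L = (1/2) (y')^2 − 5 y gives
    ∂L/∂y = −5,   ∂L/∂y' = y'.
Euler-Lagrange: d/dx(y') − (−5) = 0, i.e. y'' + 5 = 0, so
    y(x) = −(5/2) x^2 + C1 x + C2.
Fixed left endpoint y(0) = 5 ⇒ C2 = 5.
The right endpoint x = 3 is free, so the natural (transversality) condition is ∂L/∂y' |_{x=3} = 0, i.e. y'(3) = 0.
Compute y'(x) = −5 x + C1, so y'(3) = −15 + C1 = 0 ⇒ C1 = 15.
Therefore the extremal is
    y(x) = −(5/2) x^2 + 15 x + 5.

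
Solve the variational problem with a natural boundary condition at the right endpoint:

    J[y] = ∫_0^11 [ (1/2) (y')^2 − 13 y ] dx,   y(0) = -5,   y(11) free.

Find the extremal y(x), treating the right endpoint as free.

The Lagrangian L = (1/2) (y')^2 − 13 y gives
    ∂L/∂y = −13,   ∂L/∂y' = y'.
Euler-Lagrange: d/dx(y') − (−13) = 0, i.e. y'' + 13 = 0, so
    y(x) = −(13/2) x^2 + C1 x + C2.
Fixed left endpoint y(0) = -5 ⇒ C2 = -5.
The right endpoint x = 11 is free, so the natural (transversality) condition is ∂L/∂y' |_{x=11} = 0, i.e. y'(11) = 0.
Compute y'(x) = −13 x + C1, so y'(11) = −143 + C1 = 0 ⇒ C1 = 143.
Therefore the extremal is
    y(x) = −(13/2) x^2 + 143 x − 5.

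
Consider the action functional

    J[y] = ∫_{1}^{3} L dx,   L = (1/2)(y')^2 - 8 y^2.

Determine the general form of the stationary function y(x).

The Lagrangian is L = (1/2)(y')^2 - 8 y^2.
∂L/∂y = -16y.
∂L/∂y' = y'.
The Euler-Lagrange equation d/dx(∂L/∂y') − ∂L/∂y = 0 becomes:
    y'' + 16 y = 0
General solution: y(x) = A sin(4x) + B cos(4x), where A and B are arbitrary constants fixed by the endpoint conditions.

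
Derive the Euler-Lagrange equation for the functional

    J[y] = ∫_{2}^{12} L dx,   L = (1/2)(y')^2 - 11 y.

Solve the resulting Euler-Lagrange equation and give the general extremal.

The Lagrangian is L = (1/2)(y')^2 - 11 y.
∂L/∂y = -11.
∂L/∂y' = y'.
The Euler-Lagrange equation d/dx(∂L/∂y') − ∂L/∂y = 0 becomes:
    y'' + 11 = 0
General solution: y(x) = -(11/2) x^2 + A x + B, where A and B are arbitrary constants fixed by the endpoint conditions.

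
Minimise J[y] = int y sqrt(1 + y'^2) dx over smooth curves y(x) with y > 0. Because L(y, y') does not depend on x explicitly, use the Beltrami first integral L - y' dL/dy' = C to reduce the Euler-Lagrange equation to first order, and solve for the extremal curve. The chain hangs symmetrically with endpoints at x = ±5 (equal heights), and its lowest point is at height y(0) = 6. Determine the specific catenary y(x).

The Lagrangian L(y, y') = y sqrt(1 + y'^2) has no explicit x dependence, so the Beltrami identity applies:
    L − y' ∂L/∂y' = C.
Compute ∂L/∂y' = y · y' / sqrt(1 + y'^2). Then
    L − y' ∂L/∂y'
    = y sqrt(1 + y'^2) − y · y'^2 / sqrt(1 + y'^2)
    = y (1 + y'^2 − y'^2) / sqrt(1 + y'^2)
    = y / sqrt(1 + y'^2) = C.
Squaring gives y^2 = C^2 (1 + y'^2), i.e.
    y'^2 = y^2 / C^2 − 1.
Separating variables,
    dy / sqrt(y^2 − C^2) = dx / C,
and integrating gives arccosh(y / C) = (x − a)/C, so
    y(x) = C cosh((x − a)/C),
the catenary. The constants C and a are fixed by the two endpoint conditions (and, for the hanging-chain problem, the length constraint selects C).
Now fit the given data. The endpoints x = ±5 are symmetric at equal height, so the catenary is even about its minimum: a = 0 and y(x) = C cosh(x/C). The lowest point is y(0) = C cosh(0) = C, and we are told y(0) = 6, so C = 6. Therefore
    y(x) = 6 cosh(x/6),
and at the endpoints
    y(±5) = 6 cosh(5/6).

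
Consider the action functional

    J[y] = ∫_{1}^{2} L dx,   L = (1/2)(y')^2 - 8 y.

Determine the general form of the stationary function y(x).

The Lagrangian is L = (1/2)(y')^2 - 8 y.
∂L/∂y = -8.
∂L/∂y' = y'.
The Euler-Lagrange equation d/dx(∂L/∂y') − ∂L/∂y = 0 becomes:
    y'' + 8 = 0
General solution: y(x) = -4 x^2 + A x + B, where A and B are arbitrary constants fixed by the endpoint conditions.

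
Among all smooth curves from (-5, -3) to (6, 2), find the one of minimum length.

Arc-length functional: J[y] = ∫ sqrt(1 + (y')^2) dx.
Lagrangian L = sqrt(1 + (y')^2) has no explicit y dependence, so ∂L/∂y = 0 and the Euler-Lagrange equation gives
    d/dx( y' / sqrt(1 + (y')^2) ) = 0  ⇒  y' / sqrt(1 + (y')^2) = const.
Hence y' is constant, so y(x) is affine.
Fitting the endpoints (-5, -3) and (6, 2):
    slope m = (2 − (-3)) / (6 − (-5)) = 5/11,
    intercept c = (-3) − m·(-5) = -8/11.
Extremal: y(x) = (5/11) x - 8/11.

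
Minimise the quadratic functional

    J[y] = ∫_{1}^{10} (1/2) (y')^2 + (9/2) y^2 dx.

The Lagrangian is L = (1/2) (y')^2 + (9/2) y^2.
Compute ∂L/∂y = 9y, ∂L/∂y' = y'.
The Euler-Lagrange equation d/dx(∂L/∂y') − ∂L/∂y = 0 reduces to
    y'' − 9 y = 0.
Its general solution is
    y(x) = A e^(3x) + B e^(−3x),
with A, B fixed by the endpoint conditions.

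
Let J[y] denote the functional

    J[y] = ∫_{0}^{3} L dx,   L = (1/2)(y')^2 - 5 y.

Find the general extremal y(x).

The Lagrangian is L = (1/2)(y')^2 - 5 y.
∂L/∂y = -5.
∂L/∂y' = y'.
The Euler-Lagrange equation d/dx(∂L/∂y') − ∂L/∂y = 0 becomes:
    y'' + 5 = 0
General solution: y(x) = -(5/2) x^2 + A x + B, where A and B are arbitrary constants fixed by the endpoint conditions.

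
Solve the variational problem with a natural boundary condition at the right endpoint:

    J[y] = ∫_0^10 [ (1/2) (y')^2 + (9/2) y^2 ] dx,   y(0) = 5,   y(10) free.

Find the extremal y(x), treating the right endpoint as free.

The Lagrangian L = (1/2) (y')^2 + (9/2) y^2 gives
    ∂L/∂y = 9 y,   ∂L/∂y' = y'.
Euler-Lagrange: y'' − 9 y = 0.
With k = 3, the general solution is
    y(x) = A cosh(3 x) + B sinh(3 x).
Fixed left endpoint y(0) = 5 ⇒ A = 5.
The right endpoint x = 10 is free, so the natural (transversality) condition is ∂L/∂y' |_{x=10} = 0, i.e. y'(10) = 0.
Compute y'(x) = A k sinh(k x) + B k cosh(k x), so
    y'(10) = A k sinh(k·10) + B k cosh(k·10) = 0
    ⇒ B = −A tanh(k·10) = − 5 tanh(3·10).
Therefore the extremal is
    y(x) = 5 cosh(3 x) − 5 tanh(3·10) sinh(3 x).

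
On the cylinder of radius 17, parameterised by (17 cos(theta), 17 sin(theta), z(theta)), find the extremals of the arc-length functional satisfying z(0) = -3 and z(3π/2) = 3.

Parameterise the cylinder of radius R = 17 as
    r(θ) = (17 cos θ, 17 sin θ, z(θ)).
The arc-length element is
    ds = sqrt(289 + (dz/dθ)^2) dθ,
so the Lagrangian is L = sqrt(289 + z'^2).
L depends on z' only, not on z or θ, so ∂L/∂z = 0 and
    ∂L/∂z' = z' / sqrt(289 + z'^2).
The Euler-Lagrange equation gives
    d/dθ( z' / sqrt(289 + z'^2) ) = 0,
so z' is constant. Integrating once:
    z(θ) = a θ + b,
a helix on the cylinder (a straight line when the cylinder is unrolled). The constants a, b are determined by the endpoint conditions.
With endpoint conditions z(0) = -3 and z(3π/2) = 3: from z(0) = b we get b = -3, and a·3π/2 + -3 = 3 gives a = 4/π, so
    z(θ) = (4/π) θ − 3.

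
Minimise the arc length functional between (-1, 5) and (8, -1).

Arc-length functional: J[y] = ∫ sqrt(1 + (y')^2) dx.
Lagrangian L = sqrt(1 + (y')^2) has no explicit y dependence, so ∂L/∂y = 0 and the Euler-Lagrange equation gives
    d/dx( y' / sqrt(1 + (y')^2) ) = 0  ⇒  y' / sqrt(1 + (y')^2) = const.
Hence y' is constant, so y(x) is affine.
Fitting the endpoints (-1, 5) and (8, -1):
    slope m = ((-1) − 5) / (8 − (-1)) = -2/3,
    intercept c = 5 − m·(-1) = 13/3.
Extremal: y(x) = (-2/3) x + 13/3.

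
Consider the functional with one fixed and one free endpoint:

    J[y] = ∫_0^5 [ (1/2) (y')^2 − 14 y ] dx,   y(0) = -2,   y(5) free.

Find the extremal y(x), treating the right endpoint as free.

The Lagrangian L = (1/2) (y')^2 − 14 y gives
    ∂L/∂y = −14,   ∂L/∂y' = y'.
Euler-Lagrange: d/dx(y') − (−14) = 0, i.e. y'' + 14 = 0, so
    y(x) = −(14/2) x^2 + C1 x + C2.
Fixed left endpoint y(0) = -2 ⇒ C2 = -2.
The right endpoint x = 5 is free, so the natural (transversality) condition is ∂L/∂y' |_{x=5} = 0, i.e. y'(5) = 0.
Compute y'(x) = −14 x + C1, so y'(5) = −70 + C1 = 0 ⇒ C1 = 70.
Therefore the extremal is
    y(x) = −7 x^2 + 70 x − 2.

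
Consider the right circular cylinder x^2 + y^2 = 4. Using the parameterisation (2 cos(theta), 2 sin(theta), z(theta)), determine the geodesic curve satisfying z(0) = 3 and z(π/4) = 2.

Parameterise the cylinder of radius R = 2 as
    r(θ) = (2 cos θ, 2 sin θ, z(θ)).
The arc-length element is
    ds = sqrt(4 + (dz/dθ)^2) dθ,
so the Lagrangian is L = sqrt(4 + z'^2).
L depends on z' only, not on z or θ, so ∂L/∂z = 0 and
    ∂L/∂z' = z' / sqrt(4 + z'^2).
The Euler-Lagrange equation gives
    d/dθ( z' / sqrt(4 + z'^2) ) = 0,
so z' is constant. Integrating once:
    z(θ) = a θ + b,
a helix on the cylinder (a straight line when the cylinder is unrolled). The constants a, b are determined by the endpoint conditions.
With endpoint conditions z(0) = 3 and z(π/4) = 2: from z(0) = b we get b = 3, and a·π/4 + 3 = 2 gives a = -4/π, so
    z(θ) = (-4/π) θ + 3.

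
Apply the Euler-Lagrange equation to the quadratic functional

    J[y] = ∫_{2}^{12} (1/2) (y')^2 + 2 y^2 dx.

The Lagrangian is L = (1/2) (y')^2 + 2 y^2.
Compute ∂L/∂y = 4y, ∂L/∂y' = y'.
The Euler-Lagrange equation d/dx(∂L/∂y') − ∂L/∂y = 0 reduces to
    y'' − 4 y = 0.
Its general solution is
    y(x) = A e^(2x) + B e^(−2x),
with A, B fixed by the endpoint conditions.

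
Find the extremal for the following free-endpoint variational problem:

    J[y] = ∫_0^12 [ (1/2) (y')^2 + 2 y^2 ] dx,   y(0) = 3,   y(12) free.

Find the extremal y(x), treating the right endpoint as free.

The Lagrangian L = (1/2) (y')^2 + 2 y^2 gives
    ∂L/∂y = 4 y,   ∂L/∂y' = y'.
Euler-Lagrange: y'' − 4 y = 0.
With k = 2, the general solution is
    y(x) = A cosh(2 x) + B sinh(2 x).
Fixed left endpoint y(0) = 3 ⇒ A = 3.
The right endpoint x = 12 is free, so the natural (transversality) condition is ∂L/∂y' |_{x=12} = 0, i.e. y'(12) = 0.
Compute y'(x) = A k sinh(k x) + B k cosh(k x), so
    y'(12) = A k sinh(k·12) + B k cosh(k·12) = 0
    ⇒ B = −A tanh(k·12) = − 3 tanh(2·12).
Therefore the extremal is
    y(x) = 3 cosh(2 x) − 3 tanh(2·12) sinh(2 x).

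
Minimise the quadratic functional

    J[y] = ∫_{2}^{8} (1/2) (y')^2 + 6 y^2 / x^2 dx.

The Lagrangian is L = (1/2) (y')^2 + 6 y^2 / x^2.
Compute ∂L/∂y = 12y/x^2, ∂L/∂y' = y'.
The Euler-Lagrange equation d/dx(∂L/∂y') − ∂L/∂y = 0 reduces to
    y'' − 12/x^2 · y = 0  (x > 0).
Its general solution is
    y(x) = A x^4 + B x^(-3),
with A, B fixed by the endpoint conditions.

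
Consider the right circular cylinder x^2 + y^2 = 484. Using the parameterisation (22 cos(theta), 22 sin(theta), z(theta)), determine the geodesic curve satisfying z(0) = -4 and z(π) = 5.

Parameterise the cylinder of radius R = 22 as
    r(θ) = (22 cos θ, 22 sin θ, z(θ)).
The arc-length element is
    ds = sqrt(484 + (dz/dθ)^2) dθ,
so the Lagrangian is L = sqrt(484 + z'^2).
L depends on z' only, not on z or θ, so ∂L/∂z = 0 and
    ∂L/∂z' = z' / sqrt(484 + z'^2).
The Euler-Lagrange equation gives
    d/dθ( z' / sqrt(484 + z'^2) ) = 0,
so z' is constant. Integrating once:
    z(θ) = a θ + b,
a helix on the cylinder (a straight line when the cylinder is unrolled). The constants a, b are determined by the endpoint conditions.
With endpoint conditions z(0) = -4 and z(π) = 5: from z(0) = b we get b = -4, and a·π + -4 = 5 gives a = 9/π, so
    z(θ) = (9/π) θ − 4.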